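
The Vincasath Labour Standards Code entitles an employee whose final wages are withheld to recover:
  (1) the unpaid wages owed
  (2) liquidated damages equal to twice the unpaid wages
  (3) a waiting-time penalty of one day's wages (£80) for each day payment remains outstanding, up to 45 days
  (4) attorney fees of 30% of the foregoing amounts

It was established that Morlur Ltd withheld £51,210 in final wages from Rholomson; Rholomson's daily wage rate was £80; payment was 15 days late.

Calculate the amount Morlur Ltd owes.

£201,279

Doubled: 2 × £51,210 = £102,420
Penalty days: min(15, 45) = 15
Waiting-time penalty: 15 × £80 = £1,200
Subtotal: £51,210 + £102,420 + £1,200 = £154,830
Attorney fees: 30% of £154,830 = £46,449
Total award: £154,830 + £46,449 = £201,279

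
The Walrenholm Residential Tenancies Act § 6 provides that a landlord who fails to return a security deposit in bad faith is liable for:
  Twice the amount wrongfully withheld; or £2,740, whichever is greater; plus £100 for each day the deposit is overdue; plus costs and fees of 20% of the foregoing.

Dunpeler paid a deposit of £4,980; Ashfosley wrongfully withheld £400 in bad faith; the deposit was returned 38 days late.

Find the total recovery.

Doubled: 2 × £400 = £800
Minimum £2,740: £800 is below the minimum → £2,740
Late-return penalty: 38 × £100 = £3,800
Damages plus late penalty: £2,740 + £3,800 = £6,540
Costs and fees: 20% of £6,540 = £1,308
Total recovery: £6,540 + £1,308 = £7,848

£7,848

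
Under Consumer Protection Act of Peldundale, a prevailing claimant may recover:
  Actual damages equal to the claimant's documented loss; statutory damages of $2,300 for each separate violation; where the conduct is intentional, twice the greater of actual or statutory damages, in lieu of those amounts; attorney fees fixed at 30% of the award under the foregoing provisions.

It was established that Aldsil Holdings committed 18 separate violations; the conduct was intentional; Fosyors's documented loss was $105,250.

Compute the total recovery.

Statutory damages: 18 × $2,300 = $41,400
Greater of actual damages ($105,250) or statutory damages ($41,400): $105,250
Doubled: 2 × $105,250 = $210,500
Attorney fees: 30% of $210,500 = $63,150
Total recovery: $210,500 + $63,150 = $273,650

$273,650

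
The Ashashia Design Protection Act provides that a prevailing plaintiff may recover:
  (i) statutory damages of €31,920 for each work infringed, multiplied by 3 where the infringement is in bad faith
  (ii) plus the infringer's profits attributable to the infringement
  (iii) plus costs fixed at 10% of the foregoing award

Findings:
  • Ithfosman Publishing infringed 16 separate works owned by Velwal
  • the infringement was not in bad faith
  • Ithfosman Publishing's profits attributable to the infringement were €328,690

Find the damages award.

Statutory damages: 16 × €31,920 = €510,720
Infringement not in bad faith: no ×3 enhancement.
Combined award: €510,720 + €328,690 = €839,410
Costs: 10% of €839,410 = €83,941
Award plus costs: €839,410 + €83,941 = €923,351

€923,351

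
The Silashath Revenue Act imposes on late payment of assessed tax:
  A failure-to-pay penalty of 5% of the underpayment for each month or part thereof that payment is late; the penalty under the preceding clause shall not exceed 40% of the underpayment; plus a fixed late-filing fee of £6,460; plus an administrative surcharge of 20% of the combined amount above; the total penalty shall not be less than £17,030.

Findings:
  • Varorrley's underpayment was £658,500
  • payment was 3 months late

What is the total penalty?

Accrued rate: 5% × 3 = 15%, capped at 40% → 15%
Failure-to-pay penalty: 15% of £658,500 = £98,775
Penalty before surcharge: £98,775 + £6,460 = £105,235
Administrative surcharge: 20% of £105,235 = £21,047
Total penalty: £105,235 + £21,047 = £126,282
Minimum £17,030: £126,282 meets the minimum, no increase.

Penalty: £126,282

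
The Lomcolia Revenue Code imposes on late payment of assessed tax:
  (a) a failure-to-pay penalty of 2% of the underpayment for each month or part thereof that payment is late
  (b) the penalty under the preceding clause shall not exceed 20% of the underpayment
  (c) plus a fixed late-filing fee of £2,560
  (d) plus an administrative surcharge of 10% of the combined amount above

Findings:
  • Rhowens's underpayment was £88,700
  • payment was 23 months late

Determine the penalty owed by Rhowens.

Accrued rate: 2% × 23 = 46%, capped at 20% → 20%
Failure-to-pay penalty: 20% of £88,700 = £17,740
Penalty before surcharge: £17,740 + £2,560 = £20,300
Administrative surcharge: 10% of £20,300 = £2,030
Total penalty: £20,300 + £2,030 = £22,330

£22,330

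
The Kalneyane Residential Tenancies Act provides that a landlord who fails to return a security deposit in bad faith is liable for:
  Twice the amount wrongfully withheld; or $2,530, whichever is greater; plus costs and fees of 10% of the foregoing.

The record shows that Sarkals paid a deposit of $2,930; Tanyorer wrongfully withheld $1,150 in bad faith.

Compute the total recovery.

Doubled: 2 × $1,150 = $2,300
Minimum $2,530: $2,300 is below the minimum → $2,530
Costs and fees: 10% of $2,530 = $253
Total recovery: $2,530 + $253 = $2,783

$2,783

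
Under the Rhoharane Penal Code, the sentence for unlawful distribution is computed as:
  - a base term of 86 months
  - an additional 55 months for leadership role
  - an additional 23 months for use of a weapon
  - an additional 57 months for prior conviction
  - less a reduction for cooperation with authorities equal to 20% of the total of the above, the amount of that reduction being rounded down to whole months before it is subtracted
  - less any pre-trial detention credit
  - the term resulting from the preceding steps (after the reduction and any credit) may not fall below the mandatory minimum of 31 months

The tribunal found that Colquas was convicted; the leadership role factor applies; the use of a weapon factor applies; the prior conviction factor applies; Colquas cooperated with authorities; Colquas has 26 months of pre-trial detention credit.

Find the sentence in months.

Leadership role enhancement: +55 months
Use of a weapon enhancement: +23 months
Prior conviction enhancement: +57 months
Adjusted term: 86 months + 55 months + 23 months + 57 months = 221 months
Cooperation with authorities reduction: 20% of 221 months = 44 months (rounded down)
After reduction: 221 − 44 = 177 months
Less pre-trial detention credit: 177 months − 26 months = 151 months
Minimum 31 months: 151 months meets the minimum, no increase.

Sentence: 151 months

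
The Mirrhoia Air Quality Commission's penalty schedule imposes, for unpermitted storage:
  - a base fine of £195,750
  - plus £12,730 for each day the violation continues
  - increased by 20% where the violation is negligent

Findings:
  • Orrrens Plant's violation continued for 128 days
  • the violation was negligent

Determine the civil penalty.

£2,190,228

Per-day component: 128 × £12,730 = £1,629,440
Base plus per-day: £195,750 + £1,629,440 = £1,825,190
Enhancement: 20% of £1,825,190 = £365,038
Enhanced fine: £1,825,190 + £365,038 = £2,190,228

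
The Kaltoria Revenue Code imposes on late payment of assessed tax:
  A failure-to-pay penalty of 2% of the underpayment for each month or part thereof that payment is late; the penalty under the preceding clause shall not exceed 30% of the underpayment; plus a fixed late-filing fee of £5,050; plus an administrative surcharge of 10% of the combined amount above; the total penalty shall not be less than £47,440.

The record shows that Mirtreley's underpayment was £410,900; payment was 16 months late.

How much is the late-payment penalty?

Penalty: £141,152

Accrued rate: 2% × 16 = 32%, capped at 30% → 30%
Failure-to-pay penalty: 30% of £410,900 = £123,270
Penalty before surcharge: £123,270 + £5,050 = £128,320
Administrative surcharge: 10% of £128,320 = £12,832
Total penalty: £128,320 + £12,832 = £141,152
Minimum £47,440: £141,152 meets the minimum, no increase.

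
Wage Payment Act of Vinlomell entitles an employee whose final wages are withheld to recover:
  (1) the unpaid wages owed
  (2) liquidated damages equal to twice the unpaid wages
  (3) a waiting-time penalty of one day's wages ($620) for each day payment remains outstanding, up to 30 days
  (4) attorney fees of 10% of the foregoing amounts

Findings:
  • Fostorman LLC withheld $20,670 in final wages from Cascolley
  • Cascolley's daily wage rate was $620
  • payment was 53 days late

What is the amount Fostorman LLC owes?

Doubled: 2 × $20,670 = $41,340
Penalty days: min(53, 30) = 30
Waiting-time penalty: 30 × $620 = $18,600
Subtotal: $20,670 + $41,340 + $18,600 = $80,610
Attorney fees: 10% of $80,610 = $8,061
Total award: $80,610 + $8,061 = $88,671

Total award: $88,671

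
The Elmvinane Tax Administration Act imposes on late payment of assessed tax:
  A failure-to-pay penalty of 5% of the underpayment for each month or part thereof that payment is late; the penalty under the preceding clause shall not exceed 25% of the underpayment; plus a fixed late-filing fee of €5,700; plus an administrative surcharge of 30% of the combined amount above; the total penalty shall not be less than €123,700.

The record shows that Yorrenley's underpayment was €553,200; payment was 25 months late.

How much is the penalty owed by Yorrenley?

Accrued rate: 5% × 25 = 125%, capped at 25% → 25%
Failure-to-pay penalty: 25% of €553,200 = €138,300
Penalty before surcharge: €138,300 + €5,700 = €144,000
Administrative surcharge: 30% of €144,000 = €43,200
Total penalty: €144,000 + €43,200 = €187,200
Minimum €123,700: €187,200 meets the minimum, no increase.

€187,200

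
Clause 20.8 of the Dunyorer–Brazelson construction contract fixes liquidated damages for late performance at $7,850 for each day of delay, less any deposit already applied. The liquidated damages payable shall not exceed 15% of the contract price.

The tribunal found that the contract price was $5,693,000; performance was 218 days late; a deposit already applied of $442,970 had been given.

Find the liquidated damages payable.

Liquidated damages: $853,950

Per-day damages: 218 × $7,850 = $1,711,300
Less deposit already applied: $1,711,300 − $442,970 = $1,268,330
Cap: 15% of $5,693,000 = $853,950
Cap at $853,950: $1,268,330 exceeds the cap → $853,950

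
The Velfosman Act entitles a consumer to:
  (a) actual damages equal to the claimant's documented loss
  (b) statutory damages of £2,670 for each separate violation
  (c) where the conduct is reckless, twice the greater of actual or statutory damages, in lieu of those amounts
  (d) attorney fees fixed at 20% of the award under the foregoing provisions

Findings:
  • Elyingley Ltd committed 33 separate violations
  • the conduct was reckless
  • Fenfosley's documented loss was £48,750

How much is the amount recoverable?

Statutory damages: 33 × £2,670 = £88,110
Greater of actual damages (£48,750) or statutory damages (£88,110): £88,110
Doubled: 2 × £88,110 = £176,220
Attorney fees: 20% of £176,220 = £35,244
Total recovery: £176,220 + £35,244 = £211,464

Total recovery: £211,464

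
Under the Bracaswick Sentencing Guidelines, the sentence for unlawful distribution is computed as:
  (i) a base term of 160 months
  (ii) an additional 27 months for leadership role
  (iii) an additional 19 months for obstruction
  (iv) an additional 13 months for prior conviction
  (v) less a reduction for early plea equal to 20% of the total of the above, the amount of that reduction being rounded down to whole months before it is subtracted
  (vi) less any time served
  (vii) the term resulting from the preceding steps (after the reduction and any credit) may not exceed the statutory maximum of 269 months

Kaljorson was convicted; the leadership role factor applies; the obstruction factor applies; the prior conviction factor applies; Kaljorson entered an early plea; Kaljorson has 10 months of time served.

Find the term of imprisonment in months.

Leadership role enhancement: +27 months
Obstruction enhancement: +19 months
Prior conviction enhancement: +13 months
Adjusted term: 160 months + 27 months + 19 months + 13 months = 219 months
Early plea reduction: 20% of 219 months = 43 months (rounded down)
After reduction: 219 − 43 = 176 months
Less time served: 176 months − 10 months = 166 months
Cap at 269 months: 166 months is within the cap, no reduction.

Sentence: 166 months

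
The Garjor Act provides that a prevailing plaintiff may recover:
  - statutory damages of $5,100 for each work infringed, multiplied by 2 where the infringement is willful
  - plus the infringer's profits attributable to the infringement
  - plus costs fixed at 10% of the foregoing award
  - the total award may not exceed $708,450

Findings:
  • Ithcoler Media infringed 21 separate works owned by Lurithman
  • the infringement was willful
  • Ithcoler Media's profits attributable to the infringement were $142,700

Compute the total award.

$392,590

Statutory damages: 21 × $5,100 = $107,100
Doubled: 2 × $107,100 = $214,200
Combined award: $214,200 + $142,700 = $356,900
Costs: 10% of $356,900 = $35,690
Award plus costs: $356,900 + $35,690 = $392,590
Cap at $708,450: $392,590 is within the cap, no reduction.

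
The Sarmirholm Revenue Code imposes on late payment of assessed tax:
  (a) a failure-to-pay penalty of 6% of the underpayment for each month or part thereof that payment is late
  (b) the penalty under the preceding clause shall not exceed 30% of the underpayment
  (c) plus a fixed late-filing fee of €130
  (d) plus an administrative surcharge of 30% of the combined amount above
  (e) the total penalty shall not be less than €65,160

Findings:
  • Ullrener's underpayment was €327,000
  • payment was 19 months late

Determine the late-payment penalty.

Accrued rate: 6% × 19 = 114%, capped at 30% → 30%
Failure-to-pay penalty: 30% of €327,000 = €98,100
Penalty before surcharge: €98,100 + €130 = €98,230
Administrative surcharge: 30% of €98,230 = €29,469
Total penalty: €98,230 + €29,469 = €127,699
Minimum €65,160: €127,699 meets the minimum, no increase.

Penalty: €127,699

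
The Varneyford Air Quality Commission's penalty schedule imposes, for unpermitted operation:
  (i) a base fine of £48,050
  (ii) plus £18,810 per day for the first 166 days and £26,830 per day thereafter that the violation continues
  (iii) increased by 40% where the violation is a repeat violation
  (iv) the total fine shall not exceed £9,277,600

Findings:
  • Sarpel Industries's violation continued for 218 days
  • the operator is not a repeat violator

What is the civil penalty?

First 166 days: 166 × £18,810 = £3,122,460
Remaining days: (218 − 166) × £26,830 = £1,395,160
Per-day component: £3,122,460 + £1,395,160 = £4,517,620
Base plus per-day: £48,050 + £4,517,620 = £4,565,670
The operator is not a repeat violator: no 40% increase.
Cap at £9,277,600: £4,565,670 is within the cap, no reduction.

£4,565,670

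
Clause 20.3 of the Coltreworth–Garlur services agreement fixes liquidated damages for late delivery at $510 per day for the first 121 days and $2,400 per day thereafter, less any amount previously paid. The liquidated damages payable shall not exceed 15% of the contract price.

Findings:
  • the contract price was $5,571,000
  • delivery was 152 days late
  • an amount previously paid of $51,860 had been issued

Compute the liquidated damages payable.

First 121 days: 121 × $510 = $61,710
Remaining days: (152 − 121) × $2,400 = $74,400
Accrued per-day damages: $61,710 + $74,400 = $136,110
Less amount previously paid: $136,110 − $51,860 = $84,250
Cap: 15% of $5,571,000 = $835,650
Cap at $835,650: $84,250 is within the cap, no reduction.

$84,250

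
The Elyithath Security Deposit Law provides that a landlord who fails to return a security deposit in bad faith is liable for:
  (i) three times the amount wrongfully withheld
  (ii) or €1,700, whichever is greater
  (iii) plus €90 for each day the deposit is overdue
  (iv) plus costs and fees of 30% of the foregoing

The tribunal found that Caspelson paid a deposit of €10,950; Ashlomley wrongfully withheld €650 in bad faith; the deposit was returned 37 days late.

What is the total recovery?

€6,864

Trebled: 3 × €650 = €1,950
Minimum €1,700: €1,950 meets the minimum, no increase.
Late-return penalty: 37 × €90 = €3,330
Damages plus late penalty: €1,950 + €3,330 = €5,280
Costs and fees: 30% of €5,280 = €1,584
Total recovery: €5,280 + €1,584 = €6,864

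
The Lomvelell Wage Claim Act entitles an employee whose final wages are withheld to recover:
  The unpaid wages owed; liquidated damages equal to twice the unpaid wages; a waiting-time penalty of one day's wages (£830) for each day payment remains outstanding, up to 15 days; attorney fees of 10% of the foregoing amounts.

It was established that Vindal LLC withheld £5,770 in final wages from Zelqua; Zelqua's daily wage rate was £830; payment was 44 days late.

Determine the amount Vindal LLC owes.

Doubled: 2 × £5,770 = £11,540
Penalty days: min(44, 15) = 15
Waiting-time penalty: 15 × £830 = £12,450
Subtotal: £5,770 + £11,540 + £12,450 = £29,760
Attorney fees: 10% of £29,760 = £2,976
Total award: £29,760 + £2,976 = £32,736

£32,736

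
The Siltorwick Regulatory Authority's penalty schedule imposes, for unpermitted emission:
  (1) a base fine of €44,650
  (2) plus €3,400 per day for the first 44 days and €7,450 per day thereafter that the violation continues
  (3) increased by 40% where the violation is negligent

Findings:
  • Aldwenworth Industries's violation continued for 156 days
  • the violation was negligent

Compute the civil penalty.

€1,440,110

First 44 days: 44 × €3,400 = €149,600
Remaining days: (156 − 44) × €7,450 = €834,400
Per-day component: €149,600 + €834,400 = €984,000
Base plus per-day: €44,650 + €984,000 = €1,028,650
Enhancement: 40% of €1,028,650 = €411,460
Enhanced fine: €1,028,650 + €411,460 = €1,440,110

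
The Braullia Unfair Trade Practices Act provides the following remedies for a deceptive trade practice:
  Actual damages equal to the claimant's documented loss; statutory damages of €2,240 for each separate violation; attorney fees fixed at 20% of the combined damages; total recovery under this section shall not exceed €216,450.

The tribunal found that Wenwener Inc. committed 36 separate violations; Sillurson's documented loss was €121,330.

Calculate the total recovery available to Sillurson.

€216,450

Statutory damages: 36 × €2,240 = €80,640
Combined damages: €121,330 + €80,640 = €201,970
Attorney fees: 20% of €201,970 = €40,394
Total before cap: €201,970 + €40,394 = €242,364
Cap at €216,450: €242,364 exceeds the cap → €216,450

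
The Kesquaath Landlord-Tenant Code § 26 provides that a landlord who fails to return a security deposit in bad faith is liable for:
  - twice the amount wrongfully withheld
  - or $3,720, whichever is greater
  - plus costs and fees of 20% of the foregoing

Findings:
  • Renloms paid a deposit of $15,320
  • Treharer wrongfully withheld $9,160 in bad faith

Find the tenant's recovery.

$21,984

Doubled: 2 × $9,160 = $18,320
Minimum $3,720: $18,320 meets the minimum, no increase.
Costs and fees: 20% of $18,320 = $3,664
Total recovery: $18,320 + $3,664 = $21,984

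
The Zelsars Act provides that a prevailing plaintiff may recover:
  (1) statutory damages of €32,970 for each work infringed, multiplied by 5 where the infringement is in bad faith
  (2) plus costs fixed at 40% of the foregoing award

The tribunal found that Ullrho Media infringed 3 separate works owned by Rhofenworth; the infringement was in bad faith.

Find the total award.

€692,370

Statutory damages: 3 × €32,970 = €98,910
Multiplied by 5: 5 × €98,910 = €494,550
Costs: 40% of €494,550 = €197,820
Award plus costs: €494,550 + €197,820 = €692,370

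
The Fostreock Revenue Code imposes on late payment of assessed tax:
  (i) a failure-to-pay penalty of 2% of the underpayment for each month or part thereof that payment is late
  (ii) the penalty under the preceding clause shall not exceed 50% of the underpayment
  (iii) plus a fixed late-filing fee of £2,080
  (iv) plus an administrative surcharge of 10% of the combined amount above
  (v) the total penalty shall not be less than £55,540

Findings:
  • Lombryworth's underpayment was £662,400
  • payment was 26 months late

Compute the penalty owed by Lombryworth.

£366,608

Accrued rate: 2% × 26 = 52%, capped at 50% → 50%
Failure-to-pay penalty: 50% of £662,400 = £331,200
Penalty before surcharge: £331,200 + £2,080 = £333,280
Administrative surcharge: 10% of £333,280 = £33,328
Total penalty: £333,280 + £33,328 = £366,608
Minimum £55,540: £366,608 meets the minimum, no increase.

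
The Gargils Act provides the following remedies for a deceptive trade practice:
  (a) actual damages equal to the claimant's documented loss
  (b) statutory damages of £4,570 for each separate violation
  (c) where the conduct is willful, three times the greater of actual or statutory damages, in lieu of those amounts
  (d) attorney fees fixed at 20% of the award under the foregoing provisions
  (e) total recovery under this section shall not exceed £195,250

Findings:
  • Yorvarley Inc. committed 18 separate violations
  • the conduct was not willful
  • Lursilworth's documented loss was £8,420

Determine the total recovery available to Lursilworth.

£108,816

Statutory damages: 18 × £4,570 = £82,260
Conduct not willful: the in-lieu enhancement does not apply.
Actual plus statutory damages: £8,420 + £82,260 = £90,680
Attorney fees: 20% of £90,680 = £18,136
Total before cap: £90,680 + £18,136 = £108,816
Cap at £195,250: £108,816 is within the cap, no reduction.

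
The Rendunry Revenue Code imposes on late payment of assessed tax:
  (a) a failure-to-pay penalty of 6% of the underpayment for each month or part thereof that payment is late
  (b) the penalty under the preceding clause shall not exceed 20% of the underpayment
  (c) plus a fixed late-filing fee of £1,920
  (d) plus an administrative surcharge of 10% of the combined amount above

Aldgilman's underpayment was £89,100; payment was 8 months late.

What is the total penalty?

Accrued rate: 6% × 8 = 48%, capped at 20% → 20%
Failure-to-pay penalty: 20% of £89,100 = £17,820
Penalty before surcharge: £17,820 + £1,920 = £19,740
Administrative surcharge: 10% of £19,740 = £1,974
Total penalty: £19,740 + £1,974 = £21,714

Penalty: £21,714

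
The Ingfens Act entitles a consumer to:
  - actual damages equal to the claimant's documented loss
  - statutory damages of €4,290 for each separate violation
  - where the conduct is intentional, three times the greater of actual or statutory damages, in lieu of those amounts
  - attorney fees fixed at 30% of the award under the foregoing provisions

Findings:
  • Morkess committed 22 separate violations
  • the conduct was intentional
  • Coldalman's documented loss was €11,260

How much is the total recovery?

€368,082

Statutory damages: 22 × €4,290 = €94,380
Greater of actual damages (€11,260) or statutory damages (€94,380): €94,380
Trebled: 3 × €94,380 = €283,140
Attorney fees: 30% of €283,140 = €84,942
Total recovery: €283,140 + €84,942 = €368,082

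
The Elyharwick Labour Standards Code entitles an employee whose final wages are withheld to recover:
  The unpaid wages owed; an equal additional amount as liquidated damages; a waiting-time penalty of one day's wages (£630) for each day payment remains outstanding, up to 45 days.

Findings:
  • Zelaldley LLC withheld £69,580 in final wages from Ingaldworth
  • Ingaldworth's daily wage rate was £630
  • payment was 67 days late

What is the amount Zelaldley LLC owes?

Liquidated damages (equal amount): £69,580
Penalty days: min(67, 45) = 45
Waiting-time penalty: 45 × £630 = £28,350
Total award: £69,580 + £69,580 + £28,350 = £167,510

£167,510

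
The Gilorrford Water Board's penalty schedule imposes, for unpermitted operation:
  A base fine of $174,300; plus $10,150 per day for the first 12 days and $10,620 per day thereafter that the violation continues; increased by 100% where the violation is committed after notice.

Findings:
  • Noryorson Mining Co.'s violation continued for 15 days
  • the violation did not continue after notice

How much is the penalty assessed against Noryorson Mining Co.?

First 12 days: 12 × $10,150 = $121,800
Remaining days: (15 − 12) × $10,620 = $31,860
Per-day component: $121,800 + $31,860 = $153,660
Base plus per-day: $174,300 + $153,660 = $327,960
The violation did not continue after notice: no 100% increase.

$327,960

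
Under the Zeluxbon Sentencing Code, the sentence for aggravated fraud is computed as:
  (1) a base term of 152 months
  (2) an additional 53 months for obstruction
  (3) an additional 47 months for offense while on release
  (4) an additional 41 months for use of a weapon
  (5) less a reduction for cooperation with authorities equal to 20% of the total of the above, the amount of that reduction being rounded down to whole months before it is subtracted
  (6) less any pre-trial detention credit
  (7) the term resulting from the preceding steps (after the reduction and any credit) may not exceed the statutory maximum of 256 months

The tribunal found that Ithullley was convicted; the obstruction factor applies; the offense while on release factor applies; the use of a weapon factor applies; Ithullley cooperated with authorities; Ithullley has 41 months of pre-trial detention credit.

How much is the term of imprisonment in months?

Obstruction enhancement: +53 months
Offense while on release enhancement: +47 months
Use of a weapon enhancement: +41 months
Adjusted term: 152 months + 53 months + 47 months + 41 months = 293 months
Cooperation with authorities reduction: 20% of 293 months = 58 months (rounded down)
After reduction: 293 − 58 = 235 months
Less pre-trial detention credit: 235 months − 41 months = 194 months
Cap at 256 months: 194 months is within the cap, no reduction.

194 months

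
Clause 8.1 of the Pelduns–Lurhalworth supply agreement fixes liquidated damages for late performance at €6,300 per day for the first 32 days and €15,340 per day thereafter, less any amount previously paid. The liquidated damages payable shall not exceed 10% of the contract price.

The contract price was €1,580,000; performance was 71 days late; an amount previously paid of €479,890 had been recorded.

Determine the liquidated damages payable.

First 32 days: 32 × €6,300 = €201,600
Remaining days: (71 − 32) × €15,340 = €598,260
Accrued per-day damages: €201,600 + €598,260 = €799,860
Less amount previously paid: €799,860 − €479,890 = €319,970
Cap: 10% of €1,580,000 = €158,000
Cap at €158,000: €319,970 exceeds the cap → €158,000

€158,000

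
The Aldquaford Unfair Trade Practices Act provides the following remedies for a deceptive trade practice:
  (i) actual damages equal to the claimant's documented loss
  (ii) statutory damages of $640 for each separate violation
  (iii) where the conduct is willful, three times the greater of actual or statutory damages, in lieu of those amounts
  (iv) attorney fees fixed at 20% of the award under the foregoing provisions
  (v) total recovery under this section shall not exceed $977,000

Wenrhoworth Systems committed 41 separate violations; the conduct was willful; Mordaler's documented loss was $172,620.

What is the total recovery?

Statutory damages: 41 × $640 = $26,240
Greater of actual damages ($172,620) or statutory damages ($26,240): $172,620
Trebled: 3 × $172,620 = $517,860
Attorney fees: 20% of $517,860 = $103,572
Total before cap: $517,860 + $103,572 = $621,432
Cap at $977,000: $621,432 is within the cap, no reduction.

$621,432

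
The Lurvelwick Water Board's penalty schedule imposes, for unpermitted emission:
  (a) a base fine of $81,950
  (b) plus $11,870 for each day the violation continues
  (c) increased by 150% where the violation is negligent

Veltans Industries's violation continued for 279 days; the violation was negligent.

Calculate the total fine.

Per-day component: 279 × $11,870 = $3,311,730
Base plus per-day: $81,950 + $3,311,730 = $3,393,680
Enhancement: 150% of $3,393,680 = $5,090,520
Enhanced fine: $3,393,680 + $5,090,520 = $8,484,200

$8,484,200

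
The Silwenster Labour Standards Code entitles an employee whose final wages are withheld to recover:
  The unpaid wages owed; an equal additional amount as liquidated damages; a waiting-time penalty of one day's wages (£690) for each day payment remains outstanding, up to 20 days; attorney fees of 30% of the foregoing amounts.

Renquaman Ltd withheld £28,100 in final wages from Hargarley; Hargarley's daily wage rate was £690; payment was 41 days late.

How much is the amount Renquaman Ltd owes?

Liquidated damages (equal amount): £28,100
Penalty days: min(41, 20) = 20
Waiting-time penalty: 20 × £690 = £13,800
Subtotal: £28,100 + £28,100 + £13,800 = £70,000
Attorney fees: 30% of £70,000 = £21,000
Total award: £70,000 + £21,000 = £91,000

£91,000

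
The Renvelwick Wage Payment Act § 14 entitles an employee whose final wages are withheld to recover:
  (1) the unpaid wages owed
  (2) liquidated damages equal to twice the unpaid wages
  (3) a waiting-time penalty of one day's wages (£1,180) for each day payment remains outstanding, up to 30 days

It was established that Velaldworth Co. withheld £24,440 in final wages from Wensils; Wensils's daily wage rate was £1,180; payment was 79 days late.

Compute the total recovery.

Total award: £108,720

Doubled: 2 × £24,440 = £48,880
Penalty days: min(79, 30) = 30
Waiting-time penalty: 30 × £1,180 = £35,400
Total award: £24,440 + £48,880 + £35,400 = £108,720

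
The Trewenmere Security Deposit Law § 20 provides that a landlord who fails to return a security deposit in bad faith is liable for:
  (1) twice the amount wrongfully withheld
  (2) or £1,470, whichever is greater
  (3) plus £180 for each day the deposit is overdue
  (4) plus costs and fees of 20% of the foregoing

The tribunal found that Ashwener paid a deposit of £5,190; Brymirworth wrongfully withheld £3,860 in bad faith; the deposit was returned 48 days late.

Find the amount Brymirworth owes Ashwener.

£19,632

Doubled: 2 × £3,860 = £7,720
Minimum £1,470: £7,720 meets the minimum, no increase.
Late-return penalty: 48 × £180 = £8,640
Damages plus late penalty: £7,720 + £8,640 = £16,360
Costs and fees: 20% of £16,360 = £3,272
Total recovery: £16,360 + £3,272 = £19,632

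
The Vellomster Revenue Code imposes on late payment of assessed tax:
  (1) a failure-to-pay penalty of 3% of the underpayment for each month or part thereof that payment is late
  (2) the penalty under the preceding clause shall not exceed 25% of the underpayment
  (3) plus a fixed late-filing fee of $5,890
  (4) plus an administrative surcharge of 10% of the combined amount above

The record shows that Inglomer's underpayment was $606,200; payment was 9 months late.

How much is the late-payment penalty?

Accrued rate: 3% × 9 = 27%, capped at 25% → 25%
Failure-to-pay penalty: 25% of $606,200 = $151,550
Penalty before surcharge: $151,550 + $5,890 = $157,440
Administrative surcharge: 10% of $157,440 = $15,744
Total penalty: $157,440 + $15,744 = $173,184

$173,184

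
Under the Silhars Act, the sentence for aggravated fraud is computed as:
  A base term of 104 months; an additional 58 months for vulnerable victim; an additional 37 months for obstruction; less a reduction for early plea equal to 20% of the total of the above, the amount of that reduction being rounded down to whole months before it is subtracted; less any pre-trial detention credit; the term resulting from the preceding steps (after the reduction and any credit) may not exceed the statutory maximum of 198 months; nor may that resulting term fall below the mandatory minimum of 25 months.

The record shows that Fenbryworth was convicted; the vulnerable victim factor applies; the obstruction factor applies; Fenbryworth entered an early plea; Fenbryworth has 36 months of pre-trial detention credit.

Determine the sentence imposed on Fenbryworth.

124 months

Vulnerable victim enhancement: +58 months
Obstruction enhancement: +37 months
Adjusted term: 104 months + 58 months + 37 months = 199 months
Early plea reduction: 20% of 199 months = 39 months (rounded down)
After reduction: 199 − 39 = 160 months
Less pre-trial detention credit: 160 months − 36 months = 124 months
Cap at 198 months: 124 months is within the cap, no reduction.
Minimum 25 months: 124 months meets the minimum, no increase.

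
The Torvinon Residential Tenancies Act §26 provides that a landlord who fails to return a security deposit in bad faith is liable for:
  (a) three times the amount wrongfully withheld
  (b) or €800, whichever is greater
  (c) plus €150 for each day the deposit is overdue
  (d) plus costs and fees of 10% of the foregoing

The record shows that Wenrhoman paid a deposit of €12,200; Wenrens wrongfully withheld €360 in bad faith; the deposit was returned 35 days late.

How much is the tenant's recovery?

€6,963

Trebled: 3 × €360 = €1,080
Minimum €800: €1,080 meets the minimum, no increase.
Late-return penalty: 35 × €150 = €5,250
Damages plus late penalty: €1,080 + €5,250 = €6,330
Costs and fees: 10% of €6,330 = €633
Total recovery: €6,330 + €633 = €6,963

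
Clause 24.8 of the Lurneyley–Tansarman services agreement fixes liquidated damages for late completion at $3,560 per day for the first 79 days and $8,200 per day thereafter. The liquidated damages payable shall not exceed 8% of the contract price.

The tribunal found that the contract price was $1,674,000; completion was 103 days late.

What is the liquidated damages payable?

First 79 days: 79 × $3,560 = $281,240
Remaining days: (103 − 79) × $8,200 = $196,800
Accrued per-day damages: $281,240 + $196,800 = $478,040
Cap: 8% of $1,674,000 = $133,920
Cap at $133,920: $478,040 exceeds the cap → $133,920

$133,920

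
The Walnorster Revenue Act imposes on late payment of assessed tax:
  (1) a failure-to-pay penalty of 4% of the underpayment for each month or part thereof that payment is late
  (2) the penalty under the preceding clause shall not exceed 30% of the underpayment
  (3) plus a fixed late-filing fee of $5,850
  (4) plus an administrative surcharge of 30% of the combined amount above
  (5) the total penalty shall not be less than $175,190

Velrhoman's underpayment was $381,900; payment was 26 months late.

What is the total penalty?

$175,190

Accrued rate: 4% × 26 = 104%, capped at 30% → 30%
Failure-to-pay penalty: 30% of $381,900 = $114,570
Penalty before surcharge: $114,570 + $5,850 = $120,420
Administrative surcharge: 30% of $120,420 = $36,126
Total penalty: $120,420 + $36,126 = $156,546
Minimum $175,190: $156,546 is below the minimum → $175,190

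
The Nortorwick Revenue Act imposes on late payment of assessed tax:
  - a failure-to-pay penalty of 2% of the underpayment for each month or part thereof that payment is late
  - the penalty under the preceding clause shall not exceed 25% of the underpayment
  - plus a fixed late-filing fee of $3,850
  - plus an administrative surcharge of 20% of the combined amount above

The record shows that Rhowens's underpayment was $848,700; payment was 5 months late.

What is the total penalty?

Accrued rate: 2% × 5 = 10%, capped at 25% → 10%
Failure-to-pay penalty: 10% of $848,700 = $84,870
Penalty before surcharge: $84,870 + $3,850 = $88,720
Administrative surcharge: 20% of $88,720 = $17,744
Total penalty: $88,720 + $17,744 = $106,464

$106,464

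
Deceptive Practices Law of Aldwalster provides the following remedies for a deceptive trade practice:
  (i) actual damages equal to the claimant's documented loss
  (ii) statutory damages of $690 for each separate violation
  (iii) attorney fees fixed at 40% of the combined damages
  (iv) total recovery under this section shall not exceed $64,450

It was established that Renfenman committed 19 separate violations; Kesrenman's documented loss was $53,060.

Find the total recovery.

Statutory damages: 19 × $690 = $13,110
Combined damages: $53,060 + $13,110 = $66,170
Attorney fees: 40% of $66,170 = $26,468
Total before cap: $66,170 + $26,468 = $92,638
Cap at $64,450: $92,638 exceeds the cap → $64,450

$64,450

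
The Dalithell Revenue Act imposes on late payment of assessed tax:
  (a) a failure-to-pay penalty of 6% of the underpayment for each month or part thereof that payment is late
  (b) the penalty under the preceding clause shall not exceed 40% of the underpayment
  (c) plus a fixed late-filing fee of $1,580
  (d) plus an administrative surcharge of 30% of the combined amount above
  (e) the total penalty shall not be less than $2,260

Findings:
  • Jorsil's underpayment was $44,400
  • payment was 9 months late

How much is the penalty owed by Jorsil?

Accrued rate: 6% × 9 = 54%, capped at 40% → 40%
Failure-to-pay penalty: 40% of $44,400 = $17,760
Penalty before surcharge: $17,760 + $1,580 = $19,340
Administrative surcharge: 30% of $19,340 = $5,802
Total penalty: $19,340 + $5,802 = $25,142
Minimum $2,260: $25,142 meets the minimum, no increase.

$25,142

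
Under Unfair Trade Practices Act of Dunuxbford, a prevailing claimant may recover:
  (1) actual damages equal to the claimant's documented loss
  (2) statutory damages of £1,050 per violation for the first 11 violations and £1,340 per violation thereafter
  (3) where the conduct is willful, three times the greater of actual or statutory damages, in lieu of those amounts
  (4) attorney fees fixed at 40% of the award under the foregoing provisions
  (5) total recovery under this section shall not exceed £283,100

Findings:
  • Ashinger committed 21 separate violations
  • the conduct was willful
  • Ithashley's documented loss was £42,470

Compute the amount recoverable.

£178,374

First 11 violations: 11 × £1,050 = £11,550
Remaining violations: (21 − 11) × £1,340 = £13,400
Statutory damages: £11,550 + £13,400 = £24,950
Greater of actual damages (£42,470) or statutory damages (£24,950): £42,470
Trebled: 3 × £42,470 = £127,410
Attorney fees: 40% of £127,410 = £50,964
Total before cap: £127,410 + £50,964 = £178,374
Cap at £283,100: £178,374 is within the cap, no reduction.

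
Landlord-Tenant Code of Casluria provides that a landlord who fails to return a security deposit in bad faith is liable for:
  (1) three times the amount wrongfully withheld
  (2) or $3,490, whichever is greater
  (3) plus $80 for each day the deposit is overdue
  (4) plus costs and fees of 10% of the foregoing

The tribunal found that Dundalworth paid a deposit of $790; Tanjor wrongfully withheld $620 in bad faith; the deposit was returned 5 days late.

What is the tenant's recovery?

$4,279

Trebled: 3 × $620 = $1,860
Minimum $3,490: $1,860 is below the minimum → $3,490
Late-return penalty: 5 × $80 = $400
Damages plus late penalty: $3,490 + $400 = $3,890
Costs and fees: 10% of $3,890 = $389
Total recovery: $3,890 + $389 = $4,279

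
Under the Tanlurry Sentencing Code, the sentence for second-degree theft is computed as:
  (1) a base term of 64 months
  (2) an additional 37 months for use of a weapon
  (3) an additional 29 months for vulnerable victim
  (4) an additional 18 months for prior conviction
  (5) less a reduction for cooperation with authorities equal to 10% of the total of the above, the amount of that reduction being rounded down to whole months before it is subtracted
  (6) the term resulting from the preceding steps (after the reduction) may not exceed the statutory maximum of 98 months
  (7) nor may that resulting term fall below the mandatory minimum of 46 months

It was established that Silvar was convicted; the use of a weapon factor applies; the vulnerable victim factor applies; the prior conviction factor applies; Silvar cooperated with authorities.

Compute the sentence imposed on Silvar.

Use of a weapon enhancement: +37 months
Vulnerable victim enhancement: +29 months
Prior conviction enhancement: +18 months
Adjusted term: 64 months + 37 months + 29 months + 18 months = 148 months
Cooperation with authorities reduction: 10% of 148 months = 14 months (rounded down)
After reduction: 148 − 14 = 134 months
Cap at 98 months: 134 months exceeds the cap → 98 months
Minimum 46 months: 98 months meets the minimum, no increase.

98 months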